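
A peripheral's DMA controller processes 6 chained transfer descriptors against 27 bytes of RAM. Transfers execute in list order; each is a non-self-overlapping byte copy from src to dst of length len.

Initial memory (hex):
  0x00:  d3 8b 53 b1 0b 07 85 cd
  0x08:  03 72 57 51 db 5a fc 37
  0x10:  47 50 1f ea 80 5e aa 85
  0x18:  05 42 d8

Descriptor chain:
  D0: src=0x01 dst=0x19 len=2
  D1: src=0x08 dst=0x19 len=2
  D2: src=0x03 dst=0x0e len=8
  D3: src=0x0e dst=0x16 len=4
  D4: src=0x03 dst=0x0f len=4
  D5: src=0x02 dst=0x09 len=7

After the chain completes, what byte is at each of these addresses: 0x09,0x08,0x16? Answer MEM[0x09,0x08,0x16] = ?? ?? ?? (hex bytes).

[0] 0x01->0x19 len=2 : 8b 53
[1] 0x08->0x19 len=2 : 03 72
[2] 0x03->0x0e len=8 : b1 0b 07 85 cd 03 72 57
[3] 0x0e->0x16 len=4 : b1 0b 07 85
[4] 0x03->0x0f len=4 : b1 0b 07 85
[5] 0x02->0x09 len=7 : 53 b1 0b 07 85 cd 03
query mem[0x09]=0x53, mem[0x08]=0x03, mem[0x16]=0xb1

MEM[0x09,0x08,0x16] = 53 03 b1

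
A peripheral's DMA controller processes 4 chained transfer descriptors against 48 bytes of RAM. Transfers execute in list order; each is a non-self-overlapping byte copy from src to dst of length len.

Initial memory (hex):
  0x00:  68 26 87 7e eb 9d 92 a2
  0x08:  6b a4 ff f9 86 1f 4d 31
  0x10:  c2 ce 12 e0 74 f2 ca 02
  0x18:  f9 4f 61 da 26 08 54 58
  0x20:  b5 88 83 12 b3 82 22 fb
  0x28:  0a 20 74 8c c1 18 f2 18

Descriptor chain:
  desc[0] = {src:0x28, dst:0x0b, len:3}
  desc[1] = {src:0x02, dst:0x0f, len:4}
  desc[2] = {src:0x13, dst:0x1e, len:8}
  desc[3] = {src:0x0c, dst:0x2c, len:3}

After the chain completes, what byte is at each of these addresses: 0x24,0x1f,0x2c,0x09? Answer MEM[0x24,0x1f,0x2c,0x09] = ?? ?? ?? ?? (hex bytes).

[0] 0x28->0x0b len=3 : 0a 20 74
[1] 0x02->0x0f len=4 : 87 7e eb 9d
[2] 0x13->0x1e len=8 : e0 74 f2 ca 02 f9 4f 61
[3] 0x0c->0x2c len=3 : 20 74 4d
query mem[0x24]=0x4f, mem[0x1f]=0x74, mem[0x2c]=0x20, mem[0x09]=0xa4

MEM[0x24,0x1f,0x2c,0x09] = 4f 74 20 a4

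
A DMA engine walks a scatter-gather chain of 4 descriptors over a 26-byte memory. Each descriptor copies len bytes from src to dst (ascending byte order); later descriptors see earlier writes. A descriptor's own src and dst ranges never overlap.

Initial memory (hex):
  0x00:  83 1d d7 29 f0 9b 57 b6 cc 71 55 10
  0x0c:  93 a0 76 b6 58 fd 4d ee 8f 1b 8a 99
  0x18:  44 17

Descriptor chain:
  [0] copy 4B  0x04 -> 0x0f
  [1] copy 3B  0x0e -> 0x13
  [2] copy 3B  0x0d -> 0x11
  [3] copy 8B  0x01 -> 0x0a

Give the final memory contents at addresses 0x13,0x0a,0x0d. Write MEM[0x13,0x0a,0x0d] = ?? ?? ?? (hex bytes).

D0: mem[0x0f..0x12] <- [f0 9b 57 b6]
D1: mem[0x13..0x15] <- [76 f0 9b]
D2: mem[0x11..0x13] <- [a0 76 f0]
D3: mem[0x0a..0x11] <- [1d d7 29 f0 9b 57 b6 cc]
query mem[0x13]=0xf0, mem[0x0a]=0x1d, mem[0x0d]=0xf0

MEM[0x13,0x0a,0x0d] = f0 1d f0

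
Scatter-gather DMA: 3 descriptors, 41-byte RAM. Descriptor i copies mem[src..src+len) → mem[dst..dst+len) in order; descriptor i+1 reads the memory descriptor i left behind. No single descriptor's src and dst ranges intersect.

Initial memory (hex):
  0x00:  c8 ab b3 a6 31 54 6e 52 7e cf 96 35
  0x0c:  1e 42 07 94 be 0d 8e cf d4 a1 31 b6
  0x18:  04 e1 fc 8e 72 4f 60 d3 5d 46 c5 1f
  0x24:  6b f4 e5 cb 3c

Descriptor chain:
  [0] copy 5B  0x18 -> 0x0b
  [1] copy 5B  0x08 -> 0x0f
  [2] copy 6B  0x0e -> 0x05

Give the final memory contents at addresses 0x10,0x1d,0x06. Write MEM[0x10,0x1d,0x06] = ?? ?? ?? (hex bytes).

MEM[0x10,0x1d,0x06] = cf 4f 7e

#0 dst[0x0b+5] := {0x04,0xe1,0xfc,0x8e,0x72}
#1 dst[0x0f+5] := {0x7e,0xcf,0x96,0x04,0xe1}
#2 dst[0x05+6] := {0x8e,0x7e,0xcf,0x96,0x04,0xe1}
query mem[0x10]=0xcf, mem[0x1d]=0x4f, mem[0x06]=0x7e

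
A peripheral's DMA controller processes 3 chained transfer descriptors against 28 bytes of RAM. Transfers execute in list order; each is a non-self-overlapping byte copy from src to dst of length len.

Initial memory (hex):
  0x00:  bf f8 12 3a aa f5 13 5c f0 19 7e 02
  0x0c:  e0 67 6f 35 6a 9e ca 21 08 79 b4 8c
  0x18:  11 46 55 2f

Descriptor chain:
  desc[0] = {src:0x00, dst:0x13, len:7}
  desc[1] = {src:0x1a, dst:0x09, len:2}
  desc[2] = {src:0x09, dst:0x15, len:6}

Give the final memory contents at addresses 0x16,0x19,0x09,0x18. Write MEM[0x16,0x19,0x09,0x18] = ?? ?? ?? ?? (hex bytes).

MEM[0x16,0x19,0x09,0x18] = 2f 67 55 e0

[0] 0x00->0x13 len=7 : bf f8 12 3a aa f5 13
[1] 0x1a->0x09 len=2 : 55 2f
[2] 0x09->0x15 len=6 : 55 2f 02 e0 67 6f
query mem[0x16]=0x2f, mem[0x19]=0x67, mem[0x09]=0x55, mem[0x18]=0xe0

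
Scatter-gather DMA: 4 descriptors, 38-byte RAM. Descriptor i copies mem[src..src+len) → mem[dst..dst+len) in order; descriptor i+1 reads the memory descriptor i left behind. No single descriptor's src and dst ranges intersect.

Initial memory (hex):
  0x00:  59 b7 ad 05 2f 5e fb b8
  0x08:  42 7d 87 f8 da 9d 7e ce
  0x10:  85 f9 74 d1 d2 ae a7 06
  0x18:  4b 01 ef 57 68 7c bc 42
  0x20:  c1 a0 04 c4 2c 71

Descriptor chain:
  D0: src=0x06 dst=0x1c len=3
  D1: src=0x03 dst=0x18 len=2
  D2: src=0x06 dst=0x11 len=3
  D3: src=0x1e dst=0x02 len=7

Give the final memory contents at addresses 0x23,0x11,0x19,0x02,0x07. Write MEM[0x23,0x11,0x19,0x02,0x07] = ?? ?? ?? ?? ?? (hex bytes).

[0] 0x06->0x1c len=3 : fb b8 42
[1] 0x03->0x18 len=2 : 05 2f
[2] 0x06->0x11 len=3 : fb b8 42
[3] 0x1e->0x02 len=7 : 42 42 c1 a0 04 c4 2c
query mem[0x23]=0xc4, mem[0x11]=0xfb, mem[0x19]=0x2f, mem[0x02]=0x42, mem[0x07]=0xc4

MEM[0x23,0x11,0x19,0x02,0x07] = c4 fb 2f 42 c4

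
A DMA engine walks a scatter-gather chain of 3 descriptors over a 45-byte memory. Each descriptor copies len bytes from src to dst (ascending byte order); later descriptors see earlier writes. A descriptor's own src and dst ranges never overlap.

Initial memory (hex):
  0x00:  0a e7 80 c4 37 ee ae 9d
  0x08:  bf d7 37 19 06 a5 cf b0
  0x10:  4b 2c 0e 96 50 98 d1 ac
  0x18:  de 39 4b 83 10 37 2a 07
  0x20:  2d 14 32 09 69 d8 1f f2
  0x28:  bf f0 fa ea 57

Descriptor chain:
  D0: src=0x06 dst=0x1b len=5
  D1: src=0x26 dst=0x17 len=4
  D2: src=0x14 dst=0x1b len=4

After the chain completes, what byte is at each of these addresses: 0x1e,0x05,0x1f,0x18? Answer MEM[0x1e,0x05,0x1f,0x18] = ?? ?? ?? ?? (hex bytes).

MEM[0x1e,0x05,0x1f,0x18] = 1f ee 37 f2

D0: mem[0x1b..0x1f] <- [ae 9d bf d7 37]
D1: mem[0x17..0x1a] <- [1f f2 bf f0]
D2: mem[0x1b..0x1e] <- [50 98 d1 1f]
query mem[0x1e]=0x1f, mem[0x05]=0xee, mem[0x1f]=0x37, mem[0x18]=0xf2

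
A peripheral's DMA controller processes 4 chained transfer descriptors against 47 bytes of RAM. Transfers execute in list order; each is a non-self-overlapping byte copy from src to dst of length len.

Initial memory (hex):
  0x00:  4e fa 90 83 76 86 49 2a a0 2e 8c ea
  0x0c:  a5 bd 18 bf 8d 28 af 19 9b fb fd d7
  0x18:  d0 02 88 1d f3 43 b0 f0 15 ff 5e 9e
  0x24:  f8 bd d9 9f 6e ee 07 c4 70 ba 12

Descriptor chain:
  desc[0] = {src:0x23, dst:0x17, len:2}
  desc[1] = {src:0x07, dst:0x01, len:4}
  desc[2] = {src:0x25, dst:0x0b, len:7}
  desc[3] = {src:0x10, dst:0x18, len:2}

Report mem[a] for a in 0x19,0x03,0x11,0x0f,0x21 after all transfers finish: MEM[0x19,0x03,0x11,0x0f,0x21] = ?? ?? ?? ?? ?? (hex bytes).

D0: mem[0x17..0x18] <- [9e f8]
D1: mem[0x01..0x04] <- [2a a0 2e 8c]
D2: mem[0x0b..0x11] <- [bd d9 9f 6e ee 07 c4]
D3: mem[0x18..0x19] <- [07 c4]
query mem[0x19]=0xc4, mem[0x03]=0x2e, mem[0x11]=0xc4, mem[0x0f]=0xee, mem[0x21]=0xff

MEM[0x19,0x03,0x11,0x0f,0x21] = c4 2e c4 ee ff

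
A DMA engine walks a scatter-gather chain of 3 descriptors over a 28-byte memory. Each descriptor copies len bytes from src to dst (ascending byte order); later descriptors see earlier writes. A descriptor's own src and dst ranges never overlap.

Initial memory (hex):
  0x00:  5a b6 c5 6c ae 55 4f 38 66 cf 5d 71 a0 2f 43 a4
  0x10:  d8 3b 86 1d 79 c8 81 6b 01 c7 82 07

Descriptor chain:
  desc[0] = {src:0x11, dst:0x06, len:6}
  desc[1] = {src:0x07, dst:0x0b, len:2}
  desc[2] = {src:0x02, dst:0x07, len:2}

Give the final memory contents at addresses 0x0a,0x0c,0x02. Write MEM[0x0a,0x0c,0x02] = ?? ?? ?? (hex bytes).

MEM[0x0a,0x0c,0x02] = c8 1d c5

  after D0: wrote 6B at 0x06 = 3b861d79c881
  after D1: wrote 2B at 0x0b = 861d
  after D2: wrote 2B at 0x07 = c56c
query mem[0x0a]=0xc8, mem[0x0c]=0x1d, mem[0x02]=0xc5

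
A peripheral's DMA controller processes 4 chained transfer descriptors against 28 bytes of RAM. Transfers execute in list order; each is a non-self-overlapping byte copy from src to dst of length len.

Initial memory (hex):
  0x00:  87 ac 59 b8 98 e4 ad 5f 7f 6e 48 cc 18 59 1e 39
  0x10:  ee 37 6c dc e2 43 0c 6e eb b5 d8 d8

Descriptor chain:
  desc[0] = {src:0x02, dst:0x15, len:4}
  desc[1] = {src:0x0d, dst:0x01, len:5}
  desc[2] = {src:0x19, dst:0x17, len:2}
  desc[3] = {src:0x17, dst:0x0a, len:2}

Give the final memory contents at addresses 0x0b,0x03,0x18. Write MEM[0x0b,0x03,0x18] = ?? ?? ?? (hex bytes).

  after D0: wrote 4B at 0x15 = 59b898e4
  after D1: wrote 5B at 0x01 = 591e39ee37
  after D2: wrote 2B at 0x17 = b5d8
  after D3: wrote 2B at 0x0a = b5d8
query mem[0x0b]=0xd8, mem[0x03]=0x39, mem[0x18]=0xd8

MEM[0x0b,0x03,0x18] = d8 39 d8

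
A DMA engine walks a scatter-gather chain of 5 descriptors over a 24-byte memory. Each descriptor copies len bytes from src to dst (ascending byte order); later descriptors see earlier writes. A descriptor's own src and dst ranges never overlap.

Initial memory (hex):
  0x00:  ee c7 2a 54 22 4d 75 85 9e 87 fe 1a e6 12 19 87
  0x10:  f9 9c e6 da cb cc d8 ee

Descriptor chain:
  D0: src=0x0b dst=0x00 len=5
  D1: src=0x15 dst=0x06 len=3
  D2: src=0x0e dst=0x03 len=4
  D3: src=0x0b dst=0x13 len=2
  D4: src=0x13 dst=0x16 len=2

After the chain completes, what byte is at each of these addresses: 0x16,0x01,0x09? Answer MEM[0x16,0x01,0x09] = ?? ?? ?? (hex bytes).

MEM[0x16,0x01,0x09] = 1a e6 87

  after D0: wrote 5B at 0x00 = 1ae6121987
  after D1: wrote 3B at 0x06 = ccd8ee
  after D2: wrote 4B at 0x03 = 1987f99c
  after D3: wrote 2B at 0x13 = 1ae6
  after D4: wrote 2B at 0x16 = 1ae6
query mem[0x16]=0x1a, mem[0x01]=0xe6, mem[0x09]=0x87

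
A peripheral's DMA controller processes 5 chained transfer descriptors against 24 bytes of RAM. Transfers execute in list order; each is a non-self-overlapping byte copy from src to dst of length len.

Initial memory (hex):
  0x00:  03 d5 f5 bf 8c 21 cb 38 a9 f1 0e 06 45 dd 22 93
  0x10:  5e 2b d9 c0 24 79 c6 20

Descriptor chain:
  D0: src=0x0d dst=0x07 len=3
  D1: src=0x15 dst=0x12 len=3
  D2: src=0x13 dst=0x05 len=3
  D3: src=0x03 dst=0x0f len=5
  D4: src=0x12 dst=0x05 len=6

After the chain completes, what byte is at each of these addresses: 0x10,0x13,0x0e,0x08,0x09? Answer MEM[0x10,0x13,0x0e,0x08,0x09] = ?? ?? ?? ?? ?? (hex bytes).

MEM[0x10,0x13,0x0e,0x08,0x09] = 8c 79 22 79 c6

  after D0: wrote 3B at 0x07 = dd2293
  after D1: wrote 3B at 0x12 = 79c620
  after D2: wrote 3B at 0x05 = c62079
  after D3: wrote 5B at 0x0f = bf8cc62079
  after D4: wrote 6B at 0x05 = 20792079c620
query mem[0x10]=0x8c, mem[0x13]=0x79, mem[0x0e]=0x22, mem[0x08]=0x79, mem[0x09]=0xc6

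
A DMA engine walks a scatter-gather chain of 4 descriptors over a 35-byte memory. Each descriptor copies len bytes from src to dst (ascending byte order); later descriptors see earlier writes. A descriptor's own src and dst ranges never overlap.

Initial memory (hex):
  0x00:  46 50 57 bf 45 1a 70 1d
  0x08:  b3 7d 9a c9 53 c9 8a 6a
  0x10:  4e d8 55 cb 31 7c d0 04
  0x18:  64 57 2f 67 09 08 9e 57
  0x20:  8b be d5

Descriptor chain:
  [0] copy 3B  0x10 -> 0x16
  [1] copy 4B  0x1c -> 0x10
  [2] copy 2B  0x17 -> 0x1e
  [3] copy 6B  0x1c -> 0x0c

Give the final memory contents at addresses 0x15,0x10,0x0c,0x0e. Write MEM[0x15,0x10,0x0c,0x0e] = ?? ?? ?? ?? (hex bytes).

  after D0: wrote 3B at 0x16 = 4ed855
  after D1: wrote 4B at 0x10 = 09089e57
  after D2: wrote 2B at 0x1e = d855
  after D3: wrote 6B at 0x0c = 0908d8558bbe
query mem[0x15]=0x7c, mem[0x10]=0x8b, mem[0x0c]=0x09, mem[0x0e]=0xd8

MEM[0x15,0x10,0x0c,0x0e] = 7c 8b 09 d8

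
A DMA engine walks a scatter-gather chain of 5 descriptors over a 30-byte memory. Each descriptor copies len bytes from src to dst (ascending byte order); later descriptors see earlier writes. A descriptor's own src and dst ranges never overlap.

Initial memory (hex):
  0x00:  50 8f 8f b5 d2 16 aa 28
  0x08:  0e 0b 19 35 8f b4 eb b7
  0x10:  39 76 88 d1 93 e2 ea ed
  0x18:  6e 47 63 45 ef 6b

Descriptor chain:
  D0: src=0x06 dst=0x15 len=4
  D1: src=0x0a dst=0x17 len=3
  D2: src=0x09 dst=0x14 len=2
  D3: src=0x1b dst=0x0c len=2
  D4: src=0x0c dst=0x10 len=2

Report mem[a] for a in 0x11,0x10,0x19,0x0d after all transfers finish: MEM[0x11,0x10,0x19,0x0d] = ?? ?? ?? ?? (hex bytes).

D0: mem[0x15..0x18] <- [aa 28 0e 0b]
D1: mem[0x17..0x19] <- [19 35 8f]
D2: mem[0x14..0x15] <- [0b 19]
D3: mem[0x0c..0x0d] <- [45 ef]
D4: mem[0x10..0x11] <- [45 ef]
query mem[0x11]=0xef, mem[0x10]=0x45, mem[0x19]=0x8f, mem[0x0d]=0xef

MEM[0x11,0x10,0x19,0x0d] = ef 45 8f ef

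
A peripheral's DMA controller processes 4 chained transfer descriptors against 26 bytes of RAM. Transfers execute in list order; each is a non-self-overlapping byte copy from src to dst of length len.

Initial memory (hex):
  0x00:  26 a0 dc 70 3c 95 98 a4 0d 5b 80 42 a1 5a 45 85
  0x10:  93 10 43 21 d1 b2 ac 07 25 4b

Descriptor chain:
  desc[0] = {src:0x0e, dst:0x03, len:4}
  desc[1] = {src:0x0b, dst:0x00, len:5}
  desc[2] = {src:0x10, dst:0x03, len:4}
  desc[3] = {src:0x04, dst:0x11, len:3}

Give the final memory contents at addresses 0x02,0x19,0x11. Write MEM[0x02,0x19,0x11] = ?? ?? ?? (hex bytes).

[0] 0x0e->0x03 len=4 : 45 85 93 10
[1] 0x0b->0x00 len=5 : 42 a1 5a 45 85
[2] 0x10->0x03 len=4 : 93 10 43 21
[3] 0x04->0x11 len=3 : 10 43 21
query mem[0x02]=0x5a, mem[0x19]=0x4b, mem[0x11]=0x10

MEM[0x02,0x19,0x11] = 5a 4b 10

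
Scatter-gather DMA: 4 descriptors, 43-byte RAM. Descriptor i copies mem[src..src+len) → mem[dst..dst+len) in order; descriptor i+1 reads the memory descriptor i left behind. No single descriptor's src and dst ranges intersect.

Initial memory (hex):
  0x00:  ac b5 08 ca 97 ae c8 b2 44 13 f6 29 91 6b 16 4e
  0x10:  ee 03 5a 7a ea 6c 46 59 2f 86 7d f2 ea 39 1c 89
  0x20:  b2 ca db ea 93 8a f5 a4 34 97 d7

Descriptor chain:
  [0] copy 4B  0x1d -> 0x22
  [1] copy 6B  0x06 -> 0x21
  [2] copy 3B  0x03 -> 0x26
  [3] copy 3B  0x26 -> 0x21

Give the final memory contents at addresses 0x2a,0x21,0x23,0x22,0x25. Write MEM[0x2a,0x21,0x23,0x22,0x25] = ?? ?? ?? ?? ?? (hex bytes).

#0 dst[0x22+4] := {0x39,0x1c,0x89,0xb2}
#1 dst[0x21+6] := {0xc8,0xb2,0x44,0x13,0xf6,0x29}
#2 dst[0x26+3] := {0xca,0x97,0xae}
#3 dst[0x21+3] := {0xca,0x97,0xae}
query mem[0x2a]=0xd7, mem[0x21]=0xca, mem[0x23]=0xae, mem[0x22]=0x97, mem[0x25]=0xf6

MEM[0x2a,0x21,0x23,0x22,0x25] = d7 ca ae 97 f6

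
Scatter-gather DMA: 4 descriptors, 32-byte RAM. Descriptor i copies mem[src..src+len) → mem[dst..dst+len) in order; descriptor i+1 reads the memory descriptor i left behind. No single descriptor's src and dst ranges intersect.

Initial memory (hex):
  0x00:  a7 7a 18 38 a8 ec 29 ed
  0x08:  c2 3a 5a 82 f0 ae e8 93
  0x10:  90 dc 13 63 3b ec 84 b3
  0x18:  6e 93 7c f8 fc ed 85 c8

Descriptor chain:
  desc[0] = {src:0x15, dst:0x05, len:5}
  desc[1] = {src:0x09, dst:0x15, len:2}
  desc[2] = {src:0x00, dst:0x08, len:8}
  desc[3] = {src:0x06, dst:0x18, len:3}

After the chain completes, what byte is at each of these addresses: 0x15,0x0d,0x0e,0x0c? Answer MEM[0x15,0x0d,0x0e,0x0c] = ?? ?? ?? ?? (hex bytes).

  after D0: wrote 5B at 0x05 = ec84b36e93
  after D1: wrote 2B at 0x15 = 935a
  after D2: wrote 8B at 0x08 = a77a1838a8ec84b3
  after D3: wrote 3B at 0x18 = 84b3a7
query mem[0x15]=0x93, mem[0x0d]=0xec, mem[0x0e]=0x84, mem[0x0c]=0xa8

MEM[0x15,0x0d,0x0e,0x0c] = 93 ec 84 a8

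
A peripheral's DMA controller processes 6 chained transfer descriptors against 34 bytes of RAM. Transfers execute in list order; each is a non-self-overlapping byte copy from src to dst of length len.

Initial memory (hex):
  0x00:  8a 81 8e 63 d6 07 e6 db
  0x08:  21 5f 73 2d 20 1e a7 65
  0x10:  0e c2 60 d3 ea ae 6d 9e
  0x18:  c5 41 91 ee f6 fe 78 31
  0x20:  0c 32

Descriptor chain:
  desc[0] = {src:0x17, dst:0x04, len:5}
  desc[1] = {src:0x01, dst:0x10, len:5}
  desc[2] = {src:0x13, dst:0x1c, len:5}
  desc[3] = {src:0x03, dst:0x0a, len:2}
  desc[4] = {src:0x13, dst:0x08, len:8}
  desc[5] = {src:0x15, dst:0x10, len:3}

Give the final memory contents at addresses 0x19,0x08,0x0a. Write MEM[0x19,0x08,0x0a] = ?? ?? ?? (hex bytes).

D0: mem[0x04..0x08] <- [9e c5 41 91 ee]
D1: mem[0x10..0x14] <- [81 8e 63 9e c5]
D2: mem[0x1c..0x20] <- [9e c5 ae 6d 9e]
D3: mem[0x0a..0x0b] <- [63 9e]
D4: mem[0x08..0x0f] <- [9e c5 ae 6d 9e c5 41 91]
D5: mem[0x10..0x12] <- [ae 6d 9e]
query mem[0x19]=0x41, mem[0x08]=0x9e, mem[0x0a]=0xae

MEM[0x19,0x08,0x0a] = 41 9e ae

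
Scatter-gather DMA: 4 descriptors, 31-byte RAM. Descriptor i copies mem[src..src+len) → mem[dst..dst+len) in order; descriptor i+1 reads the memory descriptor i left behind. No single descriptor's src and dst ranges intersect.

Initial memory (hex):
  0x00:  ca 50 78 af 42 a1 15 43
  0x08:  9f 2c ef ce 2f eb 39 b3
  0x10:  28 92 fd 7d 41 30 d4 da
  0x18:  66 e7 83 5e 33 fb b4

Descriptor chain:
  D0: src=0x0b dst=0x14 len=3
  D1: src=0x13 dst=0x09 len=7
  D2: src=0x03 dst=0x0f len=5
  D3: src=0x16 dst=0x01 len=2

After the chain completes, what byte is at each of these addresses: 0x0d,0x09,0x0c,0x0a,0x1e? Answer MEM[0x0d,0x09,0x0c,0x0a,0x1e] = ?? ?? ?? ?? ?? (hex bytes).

MEM[0x0d,0x09,0x0c,0x0a,0x1e] = da 7d eb ce b4

#0 dst[0x14+3] := {0xce,0x2f,0xeb}
#1 dst[0x09+7] := {0x7d,0xce,0x2f,0xeb,0xda,0x66,0xe7}
#2 dst[0x0f+5] := {0xaf,0x42,0xa1,0x15,0x43}
#3 dst[0x01+2] := {0xeb,0xda}
query mem[0x0d]=0xda, mem[0x09]=0x7d, mem[0x0c]=0xeb, mem[0x0a]=0xce, mem[0x1e]=0xb4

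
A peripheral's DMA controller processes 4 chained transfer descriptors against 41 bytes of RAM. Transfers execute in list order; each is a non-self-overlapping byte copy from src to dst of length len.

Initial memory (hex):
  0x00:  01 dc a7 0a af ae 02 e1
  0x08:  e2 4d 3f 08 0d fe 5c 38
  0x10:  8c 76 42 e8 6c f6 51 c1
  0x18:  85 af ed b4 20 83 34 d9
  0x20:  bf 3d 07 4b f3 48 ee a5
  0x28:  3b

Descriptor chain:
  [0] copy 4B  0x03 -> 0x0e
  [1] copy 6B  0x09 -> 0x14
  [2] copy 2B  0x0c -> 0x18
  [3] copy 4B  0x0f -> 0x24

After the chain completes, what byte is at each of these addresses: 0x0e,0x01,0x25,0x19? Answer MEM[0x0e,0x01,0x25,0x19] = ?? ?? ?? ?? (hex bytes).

MEM[0x0e,0x01,0x25,0x19] = 0a dc ae fe

#0 dst[0x0e+4] := {0x0a,0xaf,0xae,0x02}
#1 dst[0x14+6] := {0x4d,0x3f,0x08,0x0d,0xfe,0x0a}
#2 dst[0x18+2] := {0x0d,0xfe}
#3 dst[0x24+4] := {0xaf,0xae,0x02,0x42}
query mem[0x0e]=0x0a, mem[0x01]=0xdc, mem[0x25]=0xae, mem[0x19]=0xfe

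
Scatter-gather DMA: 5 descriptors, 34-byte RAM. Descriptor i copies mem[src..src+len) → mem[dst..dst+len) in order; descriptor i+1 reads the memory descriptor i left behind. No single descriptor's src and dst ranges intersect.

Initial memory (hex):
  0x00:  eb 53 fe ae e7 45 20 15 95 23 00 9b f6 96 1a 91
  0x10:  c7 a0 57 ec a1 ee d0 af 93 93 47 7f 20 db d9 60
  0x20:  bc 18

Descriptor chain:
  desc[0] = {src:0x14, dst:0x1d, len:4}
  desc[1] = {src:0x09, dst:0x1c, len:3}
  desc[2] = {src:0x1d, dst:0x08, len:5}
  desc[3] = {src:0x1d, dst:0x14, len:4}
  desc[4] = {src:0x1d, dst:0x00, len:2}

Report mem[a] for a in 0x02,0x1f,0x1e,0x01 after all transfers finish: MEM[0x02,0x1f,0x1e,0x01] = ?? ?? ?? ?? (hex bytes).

  after D0: wrote 4B at 0x1d = a1eed0af
  after D1: wrote 3B at 0x1c = 23009b
  after D2: wrote 5B at 0x08 = 009bd0af18
  after D3: wrote 4B at 0x14 = 009bd0af
  after D4: wrote 2B at 0x00 = 009b
query mem[0x02]=0xfe, mem[0x1f]=0xd0, mem[0x1e]=0x9b, mem[0x01]=0x9b

MEM[0x02,0x1f,0x1e,0x01] = fe d0 9b 9b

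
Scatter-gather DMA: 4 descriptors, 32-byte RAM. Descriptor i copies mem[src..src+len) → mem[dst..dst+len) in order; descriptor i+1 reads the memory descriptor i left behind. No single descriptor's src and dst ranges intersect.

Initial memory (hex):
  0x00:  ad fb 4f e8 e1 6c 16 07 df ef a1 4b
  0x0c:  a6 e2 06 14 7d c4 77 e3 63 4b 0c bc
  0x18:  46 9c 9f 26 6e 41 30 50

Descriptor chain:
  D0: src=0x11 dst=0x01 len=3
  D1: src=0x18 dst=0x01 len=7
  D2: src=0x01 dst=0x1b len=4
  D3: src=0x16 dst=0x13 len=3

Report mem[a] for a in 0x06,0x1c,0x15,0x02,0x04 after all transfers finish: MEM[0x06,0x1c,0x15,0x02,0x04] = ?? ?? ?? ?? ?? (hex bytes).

  after D0: wrote 3B at 0x01 = c477e3
  after D1: wrote 7B at 0x01 = 469c9f266e4130
  after D2: wrote 4B at 0x1b = 469c9f26
  after D3: wrote 3B at 0x13 = 0cbc46
query mem[0x06]=0x41, mem[0x1c]=0x9c, mem[0x15]=0x46, mem[0x02]=0x9c, mem[0x04]=0x26

MEM[0x06,0x1c,0x15,0x02,0x04] = 41 9c 46 9c 26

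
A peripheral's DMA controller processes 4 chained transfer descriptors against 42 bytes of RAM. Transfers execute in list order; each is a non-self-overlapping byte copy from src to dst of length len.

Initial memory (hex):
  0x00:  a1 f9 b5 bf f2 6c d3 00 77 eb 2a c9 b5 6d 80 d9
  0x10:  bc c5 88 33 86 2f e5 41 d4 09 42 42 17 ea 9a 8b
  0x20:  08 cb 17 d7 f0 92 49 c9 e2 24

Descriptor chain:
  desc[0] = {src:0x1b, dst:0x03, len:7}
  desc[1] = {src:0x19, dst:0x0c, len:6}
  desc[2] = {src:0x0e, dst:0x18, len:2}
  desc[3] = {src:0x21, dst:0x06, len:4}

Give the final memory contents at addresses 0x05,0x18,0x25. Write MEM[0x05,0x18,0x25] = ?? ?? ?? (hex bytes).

#0 dst[0x03+7] := {0x42,0x17,0xea,0x9a,0x8b,0x08,0xcb}
#1 dst[0x0c+6] := {0x09,0x42,0x42,0x17,0xea,0x9a}
#2 dst[0x18+2] := {0x42,0x17}
#3 dst[0x06+4] := {0xcb,0x17,0xd7,0xf0}
query mem[0x05]=0xea, mem[0x18]=0x42, mem[0x25]=0x92

MEM[0x05,0x18,0x25] = ea 42 92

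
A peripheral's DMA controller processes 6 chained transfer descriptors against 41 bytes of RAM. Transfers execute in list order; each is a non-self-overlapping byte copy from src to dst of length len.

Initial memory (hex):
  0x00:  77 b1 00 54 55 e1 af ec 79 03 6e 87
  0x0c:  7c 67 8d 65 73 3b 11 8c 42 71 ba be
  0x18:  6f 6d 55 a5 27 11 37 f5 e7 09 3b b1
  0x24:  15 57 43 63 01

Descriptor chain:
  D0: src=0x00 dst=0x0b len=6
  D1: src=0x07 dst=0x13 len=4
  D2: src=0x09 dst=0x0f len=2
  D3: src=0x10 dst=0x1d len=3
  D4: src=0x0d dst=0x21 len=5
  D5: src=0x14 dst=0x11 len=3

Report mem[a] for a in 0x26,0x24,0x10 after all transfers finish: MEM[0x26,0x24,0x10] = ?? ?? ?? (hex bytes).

[0] 0x00->0x0b len=6 : 77 b1 00 54 55 e1
[1] 0x07->0x13 len=4 : ec 79 03 6e
[2] 0x09->0x0f len=2 : 03 6e
[3] 0x10->0x1d len=3 : 6e 3b 11
[4] 0x0d->0x21 len=5 : 00 54 03 6e 3b
[5] 0x14->0x11 len=3 : 79 03 6e
query mem[0x26]=0x43, mem[0x24]=0x6e, mem[0x10]=0x6e

MEM[0x26,0x24,0x10] = 43 6e 6e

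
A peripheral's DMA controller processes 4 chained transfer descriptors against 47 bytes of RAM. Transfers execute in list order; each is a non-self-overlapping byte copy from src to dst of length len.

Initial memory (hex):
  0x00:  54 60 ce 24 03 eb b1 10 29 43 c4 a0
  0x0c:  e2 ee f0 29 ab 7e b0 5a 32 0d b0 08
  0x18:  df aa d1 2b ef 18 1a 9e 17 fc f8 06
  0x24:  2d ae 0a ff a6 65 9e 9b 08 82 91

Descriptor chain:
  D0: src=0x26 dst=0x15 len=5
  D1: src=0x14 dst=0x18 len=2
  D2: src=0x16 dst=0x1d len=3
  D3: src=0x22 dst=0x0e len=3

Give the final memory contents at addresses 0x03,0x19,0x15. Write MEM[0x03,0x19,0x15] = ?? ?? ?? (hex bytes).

[0] 0x26->0x15 len=5 : 0a ff a6 65 9e
[1] 0x14->0x18 len=2 : 32 0a
[2] 0x16->0x1d len=3 : ff a6 32
[3] 0x22->0x0e len=3 : f8 06 2d
query mem[0x03]=0x24, mem[0x19]=0x0a, mem[0x15]=0x0a

MEM[0x03,0x19,0x15] = 24 0a 0a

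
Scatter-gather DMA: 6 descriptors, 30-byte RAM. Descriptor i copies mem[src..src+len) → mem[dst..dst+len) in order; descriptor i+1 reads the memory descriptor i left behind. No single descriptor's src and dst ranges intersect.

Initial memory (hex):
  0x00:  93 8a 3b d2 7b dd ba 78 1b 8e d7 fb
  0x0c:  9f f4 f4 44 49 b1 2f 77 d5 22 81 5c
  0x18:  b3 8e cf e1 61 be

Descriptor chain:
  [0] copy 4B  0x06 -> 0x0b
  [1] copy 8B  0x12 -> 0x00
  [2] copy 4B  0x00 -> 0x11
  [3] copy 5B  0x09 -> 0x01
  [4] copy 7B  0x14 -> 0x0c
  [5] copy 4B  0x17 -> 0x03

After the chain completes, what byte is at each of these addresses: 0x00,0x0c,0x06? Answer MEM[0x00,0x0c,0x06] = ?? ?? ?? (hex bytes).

#0 dst[0x0b+4] := {0xba,0x78,0x1b,0x8e}
#1 dst[0x00+8] := {0x2f,0x77,0xd5,0x22,0x81,0x5c,0xb3,0x8e}
#2 dst[0x11+4] := {0x2f,0x77,0xd5,0x22}
#3 dst[0x01+5] := {0x8e,0xd7,0xba,0x78,0x1b}
#4 dst[0x0c+7] := {0x22,0x22,0x81,0x5c,0xb3,0x8e,0xcf}
#5 dst[0x03+4] := {0x5c,0xb3,0x8e,0xcf}
query mem[0x00]=0x2f, mem[0x0c]=0x22, mem[0x06]=0xcf

MEM[0x00,0x0c,0x06] = 2f 22 cf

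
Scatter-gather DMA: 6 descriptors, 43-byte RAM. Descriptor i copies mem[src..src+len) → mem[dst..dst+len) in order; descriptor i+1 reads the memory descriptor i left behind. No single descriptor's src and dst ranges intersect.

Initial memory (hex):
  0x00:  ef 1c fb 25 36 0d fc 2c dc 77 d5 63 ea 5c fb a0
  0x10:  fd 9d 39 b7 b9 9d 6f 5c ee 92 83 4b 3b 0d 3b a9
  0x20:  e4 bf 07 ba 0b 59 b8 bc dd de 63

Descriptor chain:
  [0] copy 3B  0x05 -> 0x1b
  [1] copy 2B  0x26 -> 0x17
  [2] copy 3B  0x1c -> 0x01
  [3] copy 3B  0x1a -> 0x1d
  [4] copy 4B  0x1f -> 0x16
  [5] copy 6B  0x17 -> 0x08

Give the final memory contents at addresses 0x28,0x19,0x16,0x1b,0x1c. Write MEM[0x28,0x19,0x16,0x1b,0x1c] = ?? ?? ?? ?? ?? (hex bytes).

[0] 0x05->0x1b len=3 : 0d fc 2c
[1] 0x26->0x17 len=2 : b8 bc
[2] 0x1c->0x01 len=3 : fc 2c 3b
[3] 0x1a->0x1d len=3 : 83 0d fc
[4] 0x1f->0x16 len=4 : fc e4 bf 07
[5] 0x17->0x08 len=6 : e4 bf 07 83 0d fc
query mem[0x28]=0xdd, mem[0x19]=0x07, mem[0x16]=0xfc, mem[0x1b]=0x0d, mem[0x1c]=0xfc

MEM[0x28,0x19,0x16,0x1b,0x1c] = dd 07 fc 0d fc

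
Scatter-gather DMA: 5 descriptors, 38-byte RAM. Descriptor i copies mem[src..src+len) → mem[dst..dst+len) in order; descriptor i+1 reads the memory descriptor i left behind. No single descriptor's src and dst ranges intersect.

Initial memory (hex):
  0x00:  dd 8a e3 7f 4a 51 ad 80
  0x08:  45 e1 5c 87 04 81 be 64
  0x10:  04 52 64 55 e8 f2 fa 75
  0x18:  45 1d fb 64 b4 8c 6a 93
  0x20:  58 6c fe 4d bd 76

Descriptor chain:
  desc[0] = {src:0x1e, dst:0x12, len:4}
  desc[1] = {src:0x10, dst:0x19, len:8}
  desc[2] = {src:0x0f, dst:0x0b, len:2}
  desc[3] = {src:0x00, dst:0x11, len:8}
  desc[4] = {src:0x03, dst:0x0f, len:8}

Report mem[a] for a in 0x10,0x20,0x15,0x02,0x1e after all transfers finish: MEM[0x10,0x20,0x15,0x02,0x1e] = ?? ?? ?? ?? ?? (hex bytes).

D0: mem[0x12..0x15] <- [6a 93 58 6c]
D1: mem[0x19..0x20] <- [04 52 6a 93 58 6c fa 75]
D2: mem[0x0b..0x0c] <- [64 04]
D3: mem[0x11..0x18] <- [dd 8a e3 7f 4a 51 ad 80]
D4: mem[0x0f..0x16] <- [7f 4a 51 ad 80 45 e1 5c]
query mem[0x10]=0x4a, mem[0x20]=0x75, mem[0x15]=0xe1, mem[0x02]=0xe3, mem[0x1e]=0x6c

MEM[0x10,0x20,0x15,0x02,0x1e] = 4a 75 e1 e3 6c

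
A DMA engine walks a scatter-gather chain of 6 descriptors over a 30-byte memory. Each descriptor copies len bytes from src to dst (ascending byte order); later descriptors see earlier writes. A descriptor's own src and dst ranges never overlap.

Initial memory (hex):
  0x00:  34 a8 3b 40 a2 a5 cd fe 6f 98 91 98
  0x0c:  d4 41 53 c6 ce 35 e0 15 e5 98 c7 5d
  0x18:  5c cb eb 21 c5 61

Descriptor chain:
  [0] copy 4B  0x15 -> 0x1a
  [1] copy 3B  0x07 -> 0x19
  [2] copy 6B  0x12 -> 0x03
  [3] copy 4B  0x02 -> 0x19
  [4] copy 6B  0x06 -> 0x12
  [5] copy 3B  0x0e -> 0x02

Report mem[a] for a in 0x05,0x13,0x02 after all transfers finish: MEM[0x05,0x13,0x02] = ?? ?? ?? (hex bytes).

MEM[0x05,0x13,0x02] = e5 c7 53

#0 dst[0x1a+4] := {0x98,0xc7,0x5d,0x5c}
#1 dst[0x19+3] := {0xfe,0x6f,0x98}
#2 dst[0x03+6] := {0xe0,0x15,0xe5,0x98,0xc7,0x5d}
#3 dst[0x19+4] := {0x3b,0xe0,0x15,0xe5}
#4 dst[0x12+6] := {0x98,0xc7,0x5d,0x98,0x91,0x98}
#5 dst[0x02+3] := {0x53,0xc6,0xce}
query mem[0x05]=0xe5, mem[0x13]=0xc7, mem[0x02]=0x53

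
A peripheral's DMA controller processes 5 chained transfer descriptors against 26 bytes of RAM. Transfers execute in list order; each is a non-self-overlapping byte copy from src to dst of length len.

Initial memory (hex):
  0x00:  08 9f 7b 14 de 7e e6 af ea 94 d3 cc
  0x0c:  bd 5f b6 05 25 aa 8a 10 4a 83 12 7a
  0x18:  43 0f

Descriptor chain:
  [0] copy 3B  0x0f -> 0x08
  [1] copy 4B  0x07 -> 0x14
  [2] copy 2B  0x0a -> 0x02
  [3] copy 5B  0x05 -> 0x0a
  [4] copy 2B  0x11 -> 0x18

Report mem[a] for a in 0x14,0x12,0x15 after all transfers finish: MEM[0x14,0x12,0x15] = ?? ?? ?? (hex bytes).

D0: mem[0x08..0x0a] <- [05 25 aa]
D1: mem[0x14..0x17] <- [af 05 25 aa]
D2: mem[0x02..0x03] <- [aa cc]
D3: mem[0x0a..0x0e] <- [7e e6 af 05 25]
D4: mem[0x18..0x19] <- [aa 8a]
query mem[0x14]=0xaf, mem[0x12]=0x8a, mem[0x15]=0x05

MEM[0x14,0x12,0x15] = af 8a 05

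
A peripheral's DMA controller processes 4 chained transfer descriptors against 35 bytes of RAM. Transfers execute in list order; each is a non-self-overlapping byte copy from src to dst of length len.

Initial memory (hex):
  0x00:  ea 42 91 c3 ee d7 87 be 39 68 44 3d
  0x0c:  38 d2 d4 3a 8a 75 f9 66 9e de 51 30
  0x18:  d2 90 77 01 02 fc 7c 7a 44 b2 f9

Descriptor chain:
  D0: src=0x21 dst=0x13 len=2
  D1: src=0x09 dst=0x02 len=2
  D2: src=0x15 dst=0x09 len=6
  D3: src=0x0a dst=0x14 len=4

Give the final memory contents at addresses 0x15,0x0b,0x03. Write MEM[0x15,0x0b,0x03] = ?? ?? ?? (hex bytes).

D0: mem[0x13..0x14] <- [b2 f9]
D1: mem[0x02..0x03] <- [68 44]
D2: mem[0x09..0x0e] <- [de 51 30 d2 90 77]
D3: mem[0x14..0x17] <- [51 30 d2 90]
query mem[0x15]=0x30, mem[0x0b]=0x30, mem[0x03]=0x44

MEM[0x15,0x0b,0x03] = 30 30 44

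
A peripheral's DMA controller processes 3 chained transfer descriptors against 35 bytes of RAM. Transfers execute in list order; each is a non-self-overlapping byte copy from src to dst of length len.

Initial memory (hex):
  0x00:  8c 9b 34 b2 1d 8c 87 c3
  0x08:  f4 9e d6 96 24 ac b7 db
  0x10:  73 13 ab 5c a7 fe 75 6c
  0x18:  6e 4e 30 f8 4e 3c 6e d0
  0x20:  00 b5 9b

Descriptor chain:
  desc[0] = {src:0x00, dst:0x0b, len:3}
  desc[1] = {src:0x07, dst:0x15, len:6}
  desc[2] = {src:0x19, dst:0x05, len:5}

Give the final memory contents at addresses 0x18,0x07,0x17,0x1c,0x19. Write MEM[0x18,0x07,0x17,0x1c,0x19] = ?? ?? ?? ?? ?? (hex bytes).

#0 dst[0x0b+3] := {0x8c,0x9b,0x34}
#1 dst[0x15+6] := {0xc3,0xf4,0x9e,0xd6,0x8c,0x9b}
#2 dst[0x05+5] := {0x8c,0x9b,0xf8,0x4e,0x3c}
query mem[0x18]=0xd6, mem[0x07]=0xf8, mem[0x17]=0x9e, mem[0x1c]=0x4e, mem[0x19]=0x8c

MEM[0x18,0x07,0x17,0x1c,0x19] = d6 f8 9e 4e 8c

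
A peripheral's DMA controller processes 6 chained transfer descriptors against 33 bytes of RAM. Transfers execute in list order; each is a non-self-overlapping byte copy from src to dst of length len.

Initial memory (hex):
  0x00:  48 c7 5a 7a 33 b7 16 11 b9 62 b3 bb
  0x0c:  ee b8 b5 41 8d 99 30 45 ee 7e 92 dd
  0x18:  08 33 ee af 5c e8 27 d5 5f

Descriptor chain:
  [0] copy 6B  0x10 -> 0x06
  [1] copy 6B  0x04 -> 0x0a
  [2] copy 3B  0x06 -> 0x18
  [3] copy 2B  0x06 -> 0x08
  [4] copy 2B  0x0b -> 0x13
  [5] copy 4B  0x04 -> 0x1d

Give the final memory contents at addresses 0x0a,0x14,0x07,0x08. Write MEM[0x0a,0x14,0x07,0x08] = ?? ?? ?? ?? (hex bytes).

  after D0: wrote 6B at 0x06 = 8d993045ee7e
  after D1: wrote 6B at 0x0a = 33b78d993045
  after D2: wrote 3B at 0x18 = 8d9930
  after D3: wrote 2B at 0x08 = 8d99
  after D4: wrote 2B at 0x13 = b78d
  after D5: wrote 4B at 0x1d = 33b78d99
query mem[0x0a]=0x33, mem[0x14]=0x8d, mem[0x07]=0x99, mem[0x08]=0x8d

MEM[0x0a,0x14,0x07,0x08] = 33 8d 99 8d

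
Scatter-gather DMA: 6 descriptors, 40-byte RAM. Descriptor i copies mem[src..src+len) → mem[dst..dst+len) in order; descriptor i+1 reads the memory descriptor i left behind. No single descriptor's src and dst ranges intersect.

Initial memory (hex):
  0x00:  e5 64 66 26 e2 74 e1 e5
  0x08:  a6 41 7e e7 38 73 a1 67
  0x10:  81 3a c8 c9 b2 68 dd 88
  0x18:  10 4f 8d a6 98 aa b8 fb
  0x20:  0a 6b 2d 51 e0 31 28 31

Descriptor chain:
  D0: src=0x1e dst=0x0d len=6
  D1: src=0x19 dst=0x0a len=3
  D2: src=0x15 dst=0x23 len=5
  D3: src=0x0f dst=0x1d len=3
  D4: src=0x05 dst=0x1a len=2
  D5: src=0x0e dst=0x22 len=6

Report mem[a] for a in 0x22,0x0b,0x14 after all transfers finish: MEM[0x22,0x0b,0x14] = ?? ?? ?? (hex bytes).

  after D0: wrote 6B at 0x0d = b8fb0a6b2d51
  after D1: wrote 3B at 0x0a = 4f8da6
  after D2: wrote 5B at 0x23 = 68dd88104f
  after D3: wrote 3B at 0x1d = 0a6b2d
  after D4: wrote 2B at 0x1a = 74e1
  after D5: wrote 6B at 0x22 = fb0a6b2d51c9
query mem[0x22]=0xfb, mem[0x0b]=0x8d, mem[0x14]=0xb2

MEM[0x22,0x0b,0x14] = fb 8d b2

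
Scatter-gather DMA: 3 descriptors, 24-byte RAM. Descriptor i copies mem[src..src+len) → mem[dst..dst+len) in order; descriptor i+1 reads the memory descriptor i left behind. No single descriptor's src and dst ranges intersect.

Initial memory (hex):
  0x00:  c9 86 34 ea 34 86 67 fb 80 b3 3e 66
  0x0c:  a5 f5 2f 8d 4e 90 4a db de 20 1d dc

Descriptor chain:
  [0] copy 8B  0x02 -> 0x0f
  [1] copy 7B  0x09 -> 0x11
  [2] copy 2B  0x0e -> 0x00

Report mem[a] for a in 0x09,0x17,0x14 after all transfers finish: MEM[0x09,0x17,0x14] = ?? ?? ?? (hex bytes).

#0 dst[0x0f+8] := {0x34,0xea,0x34,0x86,0x67,0xfb,0x80,0xb3}
#1 dst[0x11+7] := {0xb3,0x3e,0x66,0xa5,0xf5,0x2f,0x34}
#2 dst[0x00+2] := {0x2f,0x34}
query mem[0x09]=0xb3, mem[0x17]=0x34, mem[0x14]=0xa5

MEM[0x09,0x17,0x14] = b3 34 a5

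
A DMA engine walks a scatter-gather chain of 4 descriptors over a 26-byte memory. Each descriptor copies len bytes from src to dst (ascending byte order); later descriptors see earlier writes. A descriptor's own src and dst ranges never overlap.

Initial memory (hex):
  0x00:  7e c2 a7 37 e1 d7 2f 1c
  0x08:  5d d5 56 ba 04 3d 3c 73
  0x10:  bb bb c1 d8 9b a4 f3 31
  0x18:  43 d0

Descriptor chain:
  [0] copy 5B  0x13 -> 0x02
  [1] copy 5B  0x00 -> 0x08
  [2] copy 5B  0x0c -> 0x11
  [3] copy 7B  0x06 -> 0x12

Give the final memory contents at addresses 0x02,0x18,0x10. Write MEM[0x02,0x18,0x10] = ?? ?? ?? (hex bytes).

#0 dst[0x02+5] := {0xd8,0x9b,0xa4,0xf3,0x31}
#1 dst[0x08+5] := {0x7e,0xc2,0xd8,0x9b,0xa4}
#2 dst[0x11+5] := {0xa4,0x3d,0x3c,0x73,0xbb}
#3 dst[0x12+7] := {0x31,0x1c,0x7e,0xc2,0xd8,0x9b,0xa4}
query mem[0x02]=0xd8, mem[0x18]=0xa4, mem[0x10]=0xbb

MEM[0x02,0x18,0x10] = d8 a4 bb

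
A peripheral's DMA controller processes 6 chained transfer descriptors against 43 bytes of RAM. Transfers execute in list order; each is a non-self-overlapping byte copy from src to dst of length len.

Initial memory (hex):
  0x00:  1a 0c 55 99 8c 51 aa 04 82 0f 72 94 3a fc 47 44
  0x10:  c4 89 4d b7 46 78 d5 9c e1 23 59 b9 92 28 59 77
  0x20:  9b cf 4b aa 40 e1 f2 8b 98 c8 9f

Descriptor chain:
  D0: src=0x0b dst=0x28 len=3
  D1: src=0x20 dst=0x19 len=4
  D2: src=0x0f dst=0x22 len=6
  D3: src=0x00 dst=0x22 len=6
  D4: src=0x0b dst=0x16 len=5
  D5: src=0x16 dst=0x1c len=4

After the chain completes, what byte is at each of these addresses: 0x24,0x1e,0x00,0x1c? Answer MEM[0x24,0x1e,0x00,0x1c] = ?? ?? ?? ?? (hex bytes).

MEM[0x24,0x1e,0x00,0x1c] = 55 fc 1a 94

#0 dst[0x28+3] := {0x94,0x3a,0xfc}
#1 dst[0x19+4] := {0x9b,0xcf,0x4b,0xaa}
#2 dst[0x22+6] := {0x44,0xc4,0x89,0x4d,0xb7,0x46}
#3 dst[0x22+6] := {0x1a,0x0c,0x55,0x99,0x8c,0x51}
#4 dst[0x16+5] := {0x94,0x3a,0xfc,0x47,0x44}
#5 dst[0x1c+4] := {0x94,0x3a,0xfc,0x47}
query mem[0x24]=0x55, mem[0x1e]=0xfc, mem[0x00]=0x1a, mem[0x1c]=0x94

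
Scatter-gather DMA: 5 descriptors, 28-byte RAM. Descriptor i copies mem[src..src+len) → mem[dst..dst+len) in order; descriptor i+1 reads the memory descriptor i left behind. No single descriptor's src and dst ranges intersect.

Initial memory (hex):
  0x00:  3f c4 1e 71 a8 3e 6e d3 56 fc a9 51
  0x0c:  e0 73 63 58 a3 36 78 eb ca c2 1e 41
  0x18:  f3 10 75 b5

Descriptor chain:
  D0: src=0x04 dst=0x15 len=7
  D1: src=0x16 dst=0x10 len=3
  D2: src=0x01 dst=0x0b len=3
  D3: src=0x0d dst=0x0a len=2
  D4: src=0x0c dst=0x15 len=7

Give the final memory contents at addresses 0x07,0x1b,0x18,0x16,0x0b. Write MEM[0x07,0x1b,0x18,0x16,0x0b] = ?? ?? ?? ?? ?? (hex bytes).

MEM[0x07,0x1b,0x18,0x16,0x0b] = d3 d3 58 71 63

#0 dst[0x15+7] := {0xa8,0x3e,0x6e,0xd3,0x56,0xfc,0xa9}
#1 dst[0x10+3] := {0x3e,0x6e,0xd3}
#2 dst[0x0b+3] := {0xc4,0x1e,0x71}
#3 dst[0x0a+2] := {0x71,0x63}
#4 dst[0x15+7] := {0x1e,0x71,0x63,0x58,0x3e,0x6e,0xd3}
query mem[0x07]=0xd3, mem[0x1b]=0xd3, mem[0x18]=0x58, mem[0x16]=0x71, mem[0x0b]=0x63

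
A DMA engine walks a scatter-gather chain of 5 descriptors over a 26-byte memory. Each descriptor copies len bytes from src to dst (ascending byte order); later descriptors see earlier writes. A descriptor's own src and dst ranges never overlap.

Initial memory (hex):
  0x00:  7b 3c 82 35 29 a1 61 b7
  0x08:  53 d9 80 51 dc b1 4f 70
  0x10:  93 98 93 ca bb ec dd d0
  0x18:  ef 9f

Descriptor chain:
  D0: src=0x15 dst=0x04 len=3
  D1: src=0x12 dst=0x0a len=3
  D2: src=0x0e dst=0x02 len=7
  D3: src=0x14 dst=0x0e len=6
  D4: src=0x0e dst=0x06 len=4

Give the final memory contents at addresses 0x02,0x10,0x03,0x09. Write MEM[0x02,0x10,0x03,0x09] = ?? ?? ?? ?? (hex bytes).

MEM[0x02,0x10,0x03,0x09] = 4f dd 70 d0

  after D0: wrote 3B at 0x04 = ecddd0
  after D1: wrote 3B at 0x0a = 93cabb
  after D2: wrote 7B at 0x02 = 4f70939893cabb
  after D3: wrote 6B at 0x0e = bbecddd0ef9f
  after D4: wrote 4B at 0x06 = bbecddd0
query mem[0x02]=0x4f, mem[0x10]=0xdd, mem[0x03]=0x70, mem[0x09]=0xd0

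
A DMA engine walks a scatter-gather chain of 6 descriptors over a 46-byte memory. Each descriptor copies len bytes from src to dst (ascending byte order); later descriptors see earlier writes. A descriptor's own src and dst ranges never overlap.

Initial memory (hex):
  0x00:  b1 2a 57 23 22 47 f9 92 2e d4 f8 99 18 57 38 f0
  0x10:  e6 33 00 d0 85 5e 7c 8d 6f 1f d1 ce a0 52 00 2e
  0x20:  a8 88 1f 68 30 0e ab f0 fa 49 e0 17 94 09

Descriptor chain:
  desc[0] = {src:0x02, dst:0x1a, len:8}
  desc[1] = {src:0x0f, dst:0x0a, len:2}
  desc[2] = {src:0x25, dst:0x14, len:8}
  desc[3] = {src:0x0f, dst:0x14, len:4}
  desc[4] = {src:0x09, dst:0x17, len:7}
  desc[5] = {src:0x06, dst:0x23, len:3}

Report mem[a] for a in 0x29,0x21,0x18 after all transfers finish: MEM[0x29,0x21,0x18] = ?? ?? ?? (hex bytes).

[0] 0x02->0x1a len=8 : 57 23 22 47 f9 92 2e d4
[1] 0x0f->0x0a len=2 : f0 e6
[2] 0x25->0x14 len=8 : 0e ab f0 fa 49 e0 17 94
[3] 0x0f->0x14 len=4 : f0 e6 33 00
[4] 0x09->0x17 len=7 : d4 f0 e6 18 57 38 f0
[5] 0x06->0x23 len=3 : f9 92 2e
query mem[0x29]=0x49, mem[0x21]=0xd4, mem[0x18]=0xf0

MEM[0x29,0x21,0x18] = 49 d4 f0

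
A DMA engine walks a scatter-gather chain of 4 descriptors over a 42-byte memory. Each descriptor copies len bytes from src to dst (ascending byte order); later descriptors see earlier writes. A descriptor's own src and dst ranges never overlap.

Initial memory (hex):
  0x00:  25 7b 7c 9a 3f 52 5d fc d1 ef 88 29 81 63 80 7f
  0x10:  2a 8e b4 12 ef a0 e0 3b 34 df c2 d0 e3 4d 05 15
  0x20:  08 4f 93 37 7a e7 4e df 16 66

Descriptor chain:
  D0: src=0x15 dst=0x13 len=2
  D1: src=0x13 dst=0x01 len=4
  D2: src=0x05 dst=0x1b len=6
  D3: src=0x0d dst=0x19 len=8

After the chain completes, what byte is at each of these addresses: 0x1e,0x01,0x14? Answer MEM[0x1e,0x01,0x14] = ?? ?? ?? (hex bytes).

  after D0: wrote 2B at 0x13 = a0e0
  after D1: wrote 4B at 0x01 = a0e0a0e0
  after D2: wrote 6B at 0x1b = 525dfcd1ef88
  after D3: wrote 8B at 0x19 = 63807f2a8eb4a0e0
query mem[0x1e]=0xb4, mem[0x01]=0xa0, mem[0x14]=0xe0

MEM[0x1e,0x01,0x14] = b4 a0 e0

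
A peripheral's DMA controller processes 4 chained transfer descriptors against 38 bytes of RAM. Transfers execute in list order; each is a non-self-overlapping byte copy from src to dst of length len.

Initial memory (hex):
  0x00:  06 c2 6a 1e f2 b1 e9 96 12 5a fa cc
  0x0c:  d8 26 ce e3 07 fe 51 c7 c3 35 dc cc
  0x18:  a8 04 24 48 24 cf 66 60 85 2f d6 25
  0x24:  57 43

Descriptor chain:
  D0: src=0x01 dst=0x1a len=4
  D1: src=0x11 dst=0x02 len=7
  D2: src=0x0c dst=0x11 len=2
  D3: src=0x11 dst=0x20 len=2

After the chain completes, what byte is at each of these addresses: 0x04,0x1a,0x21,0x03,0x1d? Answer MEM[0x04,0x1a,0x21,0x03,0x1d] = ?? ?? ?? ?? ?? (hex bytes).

#0 dst[0x1a+4] := {0xc2,0x6a,0x1e,0xf2}
#1 dst[0x02+7] := {0xfe,0x51,0xc7,0xc3,0x35,0xdc,0xcc}
#2 dst[0x11+2] := {0xd8,0x26}
#3 dst[0x20+2] := {0xd8,0x26}
query mem[0x04]=0xc7, mem[0x1a]=0xc2, mem[0x21]=0x26, mem[0x03]=0x51, mem[0x1d]=0xf2

MEM[0x04,0x1a,0x21,0x03,0x1d] = c7 c2 26 51 f2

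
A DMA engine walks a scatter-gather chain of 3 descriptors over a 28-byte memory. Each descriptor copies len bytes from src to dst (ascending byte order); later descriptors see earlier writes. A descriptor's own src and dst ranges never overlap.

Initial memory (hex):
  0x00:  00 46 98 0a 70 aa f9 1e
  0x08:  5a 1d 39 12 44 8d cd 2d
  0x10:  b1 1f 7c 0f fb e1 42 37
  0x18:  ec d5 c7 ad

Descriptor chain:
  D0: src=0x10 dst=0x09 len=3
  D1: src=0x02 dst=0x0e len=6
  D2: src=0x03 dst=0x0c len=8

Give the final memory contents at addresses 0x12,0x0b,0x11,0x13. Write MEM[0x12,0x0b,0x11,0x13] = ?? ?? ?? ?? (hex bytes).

  after D0: wrote 3B at 0x09 = b11f7c
  after D1: wrote 6B at 0x0e = 980a70aaf91e
  after D2: wrote 8B at 0x0c = 0a70aaf91e5ab11f
query mem[0x12]=0xb1, mem[0x0b]=0x7c, mem[0x11]=0x5a, mem[0x13]=0x1f

MEM[0x12,0x0b,0x11,0x13] = b1 7c 5a 1f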